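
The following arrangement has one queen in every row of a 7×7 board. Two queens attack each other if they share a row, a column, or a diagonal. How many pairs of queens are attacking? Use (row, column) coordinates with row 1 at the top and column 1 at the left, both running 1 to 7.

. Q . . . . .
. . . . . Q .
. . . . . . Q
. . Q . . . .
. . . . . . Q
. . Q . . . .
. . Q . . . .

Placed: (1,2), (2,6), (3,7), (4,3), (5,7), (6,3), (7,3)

6

Same column: (3,7)–(5,7) (column 7); (4,3)–(6,3) (column 3); (4,3)–(7,3) (column 3); (6,3)–(7,3) (column 3).
Same diagonal: (2,6)–(3,7) (|2−3| = |6−7| = 1); (3,7)–(7,3) (|3−7| = |7−3| = 4).
Total attacking pairs: 6.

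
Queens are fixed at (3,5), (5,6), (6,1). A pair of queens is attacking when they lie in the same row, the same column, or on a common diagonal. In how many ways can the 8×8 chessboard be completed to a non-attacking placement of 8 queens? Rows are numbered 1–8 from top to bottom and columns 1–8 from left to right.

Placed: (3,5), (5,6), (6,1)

Branch on row 1: col 4 → 2; col 8 → 0.
Sum: 2 + 0 = 2.

2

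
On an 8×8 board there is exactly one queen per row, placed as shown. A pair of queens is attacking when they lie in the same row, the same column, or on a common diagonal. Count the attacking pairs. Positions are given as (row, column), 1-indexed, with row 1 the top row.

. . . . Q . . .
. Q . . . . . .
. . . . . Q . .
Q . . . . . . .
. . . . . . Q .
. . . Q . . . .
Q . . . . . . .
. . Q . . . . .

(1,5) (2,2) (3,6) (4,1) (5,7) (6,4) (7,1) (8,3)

Same column: (4,1)–(7,1) (column 1).
Total attacking pairs: 1.

1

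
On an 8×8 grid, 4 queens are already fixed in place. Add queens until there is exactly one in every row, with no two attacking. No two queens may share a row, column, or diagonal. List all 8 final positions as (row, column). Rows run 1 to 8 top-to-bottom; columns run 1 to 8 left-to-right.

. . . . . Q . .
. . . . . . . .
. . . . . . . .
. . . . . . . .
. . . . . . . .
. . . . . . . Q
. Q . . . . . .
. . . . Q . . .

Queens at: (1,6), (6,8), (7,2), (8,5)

(1,6) (2,3) (3,7) (4,4) (5,1) (6,8) (7,2) (8,5)

Row 2: attacked by (1,6)→{5,6,7}; (6,8)→{4,8}; (7,2)→{2,7}; (8,5)→{5}. Safe: 1, 3. Place at column 3.
Row 3: attacked by (1,6)→{4,6,8}; (2,3)→{2,3,4}; (6,8)→{5,8}; (7,2)→{2,6}; (8,5)→{5}. Safe: 1, 7. Place at column 7.
Row 4: attacked by (1,6)→{3,6}; (2,3)→{1,3,5}; (3,7)→{6,7,8}; (6,8)→{6,8}; (7,2)→{2,5}; (8,5)→{1,5}. Safe: 4. Place at column 4.
Row 5: attacked by (1,6)→{2,6}; (2,3)→{3,6}; (3,7)→{5,7}; (4,4)→{3,4,5}; (6,8)→{7,8}; (7,2)→{2,4}; (8,5)→{2,5,8}. Safe: 1. Place at column 1.
Columns [6, 3, 7, 4, 1, 8, 2, 5], r−c [-5, -1, -4, 0, 4, -2, 5, 3], r+c [7, 5, 10, 8, 6, 14, 9, 13] are all distinct, so no two queens attack.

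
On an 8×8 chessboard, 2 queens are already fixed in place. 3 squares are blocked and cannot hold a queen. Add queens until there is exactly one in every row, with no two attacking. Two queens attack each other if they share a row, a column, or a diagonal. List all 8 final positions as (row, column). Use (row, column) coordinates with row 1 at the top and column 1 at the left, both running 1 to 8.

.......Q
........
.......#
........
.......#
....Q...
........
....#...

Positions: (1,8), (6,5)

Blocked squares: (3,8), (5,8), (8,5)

Row 2: attacked by (1,8)→{7,8}; (6,5)→{1,5}. Safe: 2, 3, 4, 6. Place at column 2.
Row 3: attacked by (1,8)→{6,8}; (2,2)→{1,2,3}; (6,5)→{2,5,8}. Blocked: 8. Safe: 4, 7. Place at column 4.
Row 4: attacked by (1,8)→{5,8}; (2,2)→{2,4}; (3,4)→{3,4,5}; (6,5)→{3,5,7}. Safe: 1, 6. Place at column 1.
Row 5: attacked by (1,8)→{4,8}; (2,2)→{2,5}; (3,4)→{2,4,6}; (4,1)→{1,2}; (6,5)→{4,5,6}. Blocked: 8. Safe: 3, 7. Place at column 7.
Row 7: attacked by (1,8)→{2,8}; (2,2)→{2,7}; (3,4)→{4,8}; (4,1)→{1,4}; (5,7)→{5,7}; (6,5)→{4,5,6}. Safe: 3. Place at column 3.
Row 8: attacked by (1,8)→{1,8}; (2,2)→{2,8}; (3,4)→{4}; (4,1)→{1,5}; (5,7)→{4,7}; (6,5)→{3,5,7}; (7,3)→{2,3,4}. Blocked: 5. Safe: 6. Place at column 6.
Columns [8, 2, 4, 1, 7, 5, 3, 6], r−c [-7, 0, -1, 3, -2, 1, 4, 2], r+c [9, 4, 7, 5, 12, 11, 10, 14] are all distinct, so no two queens attack.

(1,8) (2,2) (3,4) (4,1) (5,7) (6,5) (7,3) (8,6)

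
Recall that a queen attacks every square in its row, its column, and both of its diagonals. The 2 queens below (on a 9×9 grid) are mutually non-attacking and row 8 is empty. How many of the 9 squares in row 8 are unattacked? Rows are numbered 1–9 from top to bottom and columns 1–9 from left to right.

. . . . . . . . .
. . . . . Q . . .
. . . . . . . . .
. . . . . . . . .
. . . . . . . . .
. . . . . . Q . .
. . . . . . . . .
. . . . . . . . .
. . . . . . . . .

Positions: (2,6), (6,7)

(2,6) attacks row 8 at column 6.
(6,7) attacks row 8 at column 7 and diagonals 5, 9.
Attacked columns: {5, 6, 7, 9}. Safe: {1, 2, 3, 4, 8}.

5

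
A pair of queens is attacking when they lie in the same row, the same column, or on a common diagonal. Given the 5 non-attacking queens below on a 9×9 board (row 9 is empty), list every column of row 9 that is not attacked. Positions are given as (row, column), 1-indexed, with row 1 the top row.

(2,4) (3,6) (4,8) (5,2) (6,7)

columns 1, 5, 9

(2,4) attacks row 9 at column 4.
(3,6) attacks row 9 at column 6.
(4,8) attacks row 9 at column 8 and diagonals 3.
(5,2) attacks row 9 at column 2 and diagonals 6.
(6,7) attacks row 9 at column 7 and diagonals 4.
Attacked columns: {2, 3, 4, 6, 7, 8}. Safe: {1, 5, 9}.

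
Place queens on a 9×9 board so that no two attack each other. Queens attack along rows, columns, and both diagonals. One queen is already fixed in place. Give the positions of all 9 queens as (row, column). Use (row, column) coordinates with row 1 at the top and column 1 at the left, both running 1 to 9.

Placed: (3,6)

Row 1: attacked by (3,6)→{4,6,8}. Safe: 1, 2, 3, 5, 7, 9. Place at column 7.
Row 2: attacked by (1,7)→{6,7,8}; (3,6)→{5,6,7}. Safe: 1, 2, 3, 4, 9. Place at column 3.
Row 4: attacked by (1,7)→{4,7}; (2,3)→{1,3,5}; (3,6)→{5,6,7}. Safe: 2, 8, 9. Place at column 8.
Row 5: attacked by (1,7)→{3,7}; (2,3)→{3,6}; (3,6)→{4,6,8}; (4,8)→{7,8,9}. Safe: 1, 2, 5. Place at column 1.
Row 6: attacked by (1,7)→{2,7}; (2,3)→{3,7}; (3,6)→{3,6,9}; (4,8)→{6,8}; (5,1)→{1,2}. Safe: 4, 5. Place at column 5.
Row 7: attacked by (1,7)→{1,7}; (2,3)→{3,8}; (3,6)→{2,6}; (4,8)→{5,8}; (5,1)→{1,3}; (6,5)→{4,5,6}. Safe: 9. Place at column 9.
Row 8: attacked by (1,7)→{7}; (2,3)→{3,9}; (3,6)→{1,6}; (4,8)→{4,8}; (5,1)→{1,4}; (6,5)→{3,5,7}; (7,9)→{8,9}. Safe: 2. Place at column 2.
Row 9: attacked by (1,7)→{7}; (2,3)→{3}; (3,6)→{6}; (4,8)→{3,8}; (5,1)→{1,5}; (6,5)→{2,5,8}; (7,9)→{7,9}; (8,2)→{1,2,3}. Safe: 4. Place at column 4.
Columns [7, 3, 6, 8, 1, 5, 9, 2, 4], r−c [-6, -1, -3, -4, 4, 1, -2, 6, 5], r+c [8, 5, 9, 12, 6, 11, 16, 10, 13] are all distinct, so no two queens attack.

(1,7) (2,3) (3,6) (4,8) (5,1) (6,5) (7,9) (8,2) (9,4)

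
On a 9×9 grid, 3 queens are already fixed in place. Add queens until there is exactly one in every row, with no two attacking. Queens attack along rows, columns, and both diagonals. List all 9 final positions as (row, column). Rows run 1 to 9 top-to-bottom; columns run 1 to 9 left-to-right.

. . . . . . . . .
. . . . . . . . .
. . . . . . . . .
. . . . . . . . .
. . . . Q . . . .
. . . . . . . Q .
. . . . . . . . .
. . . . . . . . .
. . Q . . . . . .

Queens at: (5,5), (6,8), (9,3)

(1,7) (2,1) (3,6) (4,2) (5,5) (6,8) (7,4) (8,9) (9,3)

Row 1: attacked by (5,5)→{1,5,9}; (6,8)→{3,8}; (9,3)→{3}. Safe: 2, 4, 6, 7. Place at column 7.
Row 2: attacked by (1,7)→{6,7,8}; (5,5)→{2,5,8}; (6,8)→{4,8}; (9,3)→{3}. Safe: 1, 9. Place at column 1.
Row 3: attacked by (1,7)→{5,7,9}; (2,1)→{1,2}; (5,5)→{3,5,7}; (6,8)→{5,8}; (9,3)→{3,9}. Safe: 4, 6. Place at column 6.
Row 4: attacked by (1,7)→{4,7}; (2,1)→{1,3}; (3,6)→{5,6,7}; (5,5)→{4,5,6}; (6,8)→{6,8}; (9,3)→{3,8}. Safe: 2, 9. Place at column 2.
Row 7: attacked by (1,7)→{1,7}; (2,1)→{1,6}; (3,6)→{2,6}; (4,2)→{2,5}; (5,5)→{3,5,7}; (6,8)→{7,8,9}; (9,3)→{1,3,5}. Safe: 4. Place at column 4.
Row 8: attacked by (1,7)→{7}; (2,1)→{1,7}; (3,6)→{1,6}; (4,2)→{2,6}; (5,5)→{2,5,8}; (6,8)→{6,8}; (7,4)→{3,4,5}; (9,3)→{2,3,4}. Safe: 9. Place at column 9.
Columns [7, 1, 6, 2, 5, 8, 4, 9, 3], r−c [-6, 1, -3, 2, 0, -2, 3, -1, 6], r+c [8, 3, 9, 6, 10, 14, 11, 17, 12] are all distinct, so no two queens attack.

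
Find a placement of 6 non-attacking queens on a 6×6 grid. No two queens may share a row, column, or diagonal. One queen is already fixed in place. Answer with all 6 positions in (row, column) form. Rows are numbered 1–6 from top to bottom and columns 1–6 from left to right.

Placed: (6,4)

(1,3) (2,6) (3,2) (4,5) (5,1) (6,4)

Row 1: attacked by (6,4)→{4}. Safe: 1, 2, 3, 5, 6. Place at column 3.
Row 2: attacked by (1,3)→{2,3,4}; (6,4)→{4}. Safe: 1, 5, 6. Place at column 6.
Row 3: attacked by (1,3)→{1,3,5}; (2,6)→{5,6}; (6,4)→{1,4}. Safe: 2. Place at column 2.
Row 4: attacked by (1,3)→{3,6}; (2,6)→{4,6}; (3,2)→{1,2,3}; (6,4)→{2,4,6}. Safe: 5. Place at column 5.
Row 5: attacked by (1,3)→{3}; (2,6)→{3,6}; (3,2)→{2,4}; (4,5)→{4,5,6}; (6,4)→{3,4,5}. Safe: 1. Place at column 1.
Columns [3, 6, 2, 5, 1, 4], r−c [-2, -4, 1, -1, 4, 2], r+c [4, 8, 5, 9, 6, 10] are all distinct, so no two queens attack.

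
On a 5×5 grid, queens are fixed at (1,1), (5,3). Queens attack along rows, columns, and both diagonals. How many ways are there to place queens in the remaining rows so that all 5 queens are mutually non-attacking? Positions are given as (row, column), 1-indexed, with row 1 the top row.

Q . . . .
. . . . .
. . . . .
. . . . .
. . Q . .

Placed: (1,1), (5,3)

1

Branch on row 2: col 4 → 1; col 5 → 0.
Sum: 1 + 0 = 1.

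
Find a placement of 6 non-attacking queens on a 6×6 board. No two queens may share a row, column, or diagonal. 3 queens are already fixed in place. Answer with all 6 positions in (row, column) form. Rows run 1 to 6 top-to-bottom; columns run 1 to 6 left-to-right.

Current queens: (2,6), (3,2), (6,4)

(1,3) (2,6) (3,2) (4,5) (5,1) (6,4)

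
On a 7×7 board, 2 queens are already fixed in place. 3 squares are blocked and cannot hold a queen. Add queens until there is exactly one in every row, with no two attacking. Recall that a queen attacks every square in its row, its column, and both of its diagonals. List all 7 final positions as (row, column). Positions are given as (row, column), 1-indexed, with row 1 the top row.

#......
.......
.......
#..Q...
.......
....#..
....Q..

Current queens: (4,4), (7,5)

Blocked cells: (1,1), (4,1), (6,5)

(1,3) (2,7) (3,2) (4,4) (5,6) (6,1) (7,5)

Row 1: attacked by (4,4)→{1,4,7}; (7,5)→{5}. Blocked: 1. Safe: 2, 3, 6. Place at column 3.
Row 2: attacked by (1,3)→{2,3,4}; (4,4)→{2,4,6}; (7,5)→{5}. Safe: 1, 7. Place at column 7.
Row 3: attacked by (1,3)→{1,3,5}; (2,7)→{6,7}; (4,4)→{3,4,5}; (7,5)→{1,5}. Safe: 2. Place at column 2.
Row 5: attacked by (1,3)→{3,7}; (2,7)→{4,7}; (3,2)→{2,4}; (4,4)→{3,4,5}; (7,5)→{3,5,7}. Safe: 1, 6. Place at column 6.
Row 6: attacked by (1,3)→{3}; (2,7)→{3,7}; (3,2)→{2,5}; (4,4)→{2,4,6}; (5,6)→{5,6,7}; (7,5)→{4,5,6}. Blocked: 5. Safe: 1. Place at column 1.
Columns [3, 7, 2, 4, 6, 1, 5], r−c [-2, -5, 1, 0, -1, 5, 2], r+c [4, 9, 5, 8, 11, 7, 12] are all distinct, so no two queens attack.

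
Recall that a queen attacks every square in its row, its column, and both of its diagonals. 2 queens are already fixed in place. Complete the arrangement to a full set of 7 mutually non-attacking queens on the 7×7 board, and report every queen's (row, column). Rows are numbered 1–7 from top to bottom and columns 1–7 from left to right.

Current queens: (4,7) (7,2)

(1,5) (2,1) (3,4) (4,7) (5,3) (6,6) (7,2)

Row 1: attacked by (4,7)→{4,7}; (7,2)→{2}. Safe: 1, 3, 5, 6. Place at column 5.
Row 2: attacked by (1,5)→{4,5,6}; (4,7)→{5,7}; (7,2)→{2,7}. Safe: 1, 3. Place at column 1.
Row 3: attacked by (1,5)→{3,5,7}; (2,1)→{1,2}; (4,7)→{6,7}; (7,2)→{2,6}. Safe: 4. Place at column 4.
Row 5: attacked by (1,5)→{1,5}; (2,1)→{1,4}; (3,4)→{2,4,6}; (4,7)→{6,7}; (7,2)→{2,4}. Safe: 3. Place at column 3.
Row 6: attacked by (1,5)→{5}; (2,1)→{1,5}; (3,4)→{1,4,7}; (4,7)→{5,7}; (5,3)→{2,3,4}; (7,2)→{1,2,3}. Safe: 6. Place at column 6.
Columns [5, 1, 4, 7, 3, 6, 2], r−c [-4, 1, -1, -3, 2, 0, 5], r+c [6, 3, 7, 11, 8, 12, 9] are all distinct, so no two queens attack.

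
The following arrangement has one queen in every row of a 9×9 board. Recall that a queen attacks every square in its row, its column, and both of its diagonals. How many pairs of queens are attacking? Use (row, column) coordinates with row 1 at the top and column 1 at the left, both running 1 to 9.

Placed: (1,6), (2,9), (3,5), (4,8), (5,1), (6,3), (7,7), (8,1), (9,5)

5

Same column: (3,5)–(9,5) (column 5); (5,1)–(8,1) (column 1).
Same diagonal: (5,1)–(9,5) (|5−9| = |1−5| = 4); (6,3)–(8,1) (|6−8| = |3−1| = 2); (7,7)–(9,5) (|7−9| = |7−5| = 2).
Total attacking pairs: 5.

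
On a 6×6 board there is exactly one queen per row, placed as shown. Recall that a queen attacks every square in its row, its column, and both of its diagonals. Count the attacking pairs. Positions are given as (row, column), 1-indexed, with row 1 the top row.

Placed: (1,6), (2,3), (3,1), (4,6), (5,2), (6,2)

3

Same column: (1,6)–(4,6) (column 6); (5,2)–(6,2) (column 2).
Same diagonal: (1,6)–(5,2) (|1−5| = |6−2| = 4).
Total attacking pairs: 3.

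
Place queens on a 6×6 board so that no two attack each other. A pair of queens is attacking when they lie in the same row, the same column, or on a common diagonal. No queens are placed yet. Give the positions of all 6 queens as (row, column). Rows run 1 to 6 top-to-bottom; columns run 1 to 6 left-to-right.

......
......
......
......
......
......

(1,4) (2,1) (3,5) (4,2) (5,6) (6,3)

Row 1: Safe: 1, 2, 3, 4, 5, 6. Place at column 4.
Row 2: attacked by (1,4)→{3,4,5}. Safe: 1, 2, 6. Place at column 1.
Row 3: attacked by (1,4)→{2,4,6}; (2,1)→{1,2}. Safe: 3, 5. Place at column 5.
Row 4: attacked by (1,4)→{1,4}; (2,1)→{1,3}; (3,5)→{4,5,6}. Safe: 2. Place at column 2.
Row 5: attacked by (1,4)→{4}; (2,1)→{1,4}; (3,5)→{3,5}; (4,2)→{1,2,3}. Safe: 6. Place at column 6.
Row 6: attacked by (1,4)→{4}; (2,1)→{1,5}; (3,5)→{2,5}; (4,2)→{2,4}; (5,6)→{5,6}. Safe: 3. Place at column 3.
Columns [4, 1, 5, 2, 6, 3], r−c [-3, 1, -2, 2, -1, 3], r+c [5, 3, 8, 6, 11, 9] are all distinct, so no two queens attack.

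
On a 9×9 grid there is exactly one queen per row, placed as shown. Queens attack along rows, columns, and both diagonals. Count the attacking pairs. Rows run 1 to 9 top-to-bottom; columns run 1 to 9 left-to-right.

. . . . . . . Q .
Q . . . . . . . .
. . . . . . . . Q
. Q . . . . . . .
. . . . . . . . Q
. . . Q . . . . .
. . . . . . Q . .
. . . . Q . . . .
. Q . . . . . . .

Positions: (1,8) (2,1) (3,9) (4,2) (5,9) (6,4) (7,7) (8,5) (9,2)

4

Same column: (3,9)–(5,9) (column 9); (4,2)–(9,2) (column 2).
Same diagonal: (4,2)–(6,4) (|4−6| = |2−4| = 2); (5,9)–(7,7) (|5−7| = |9−7| = 2).
Total attacking pairs: 4.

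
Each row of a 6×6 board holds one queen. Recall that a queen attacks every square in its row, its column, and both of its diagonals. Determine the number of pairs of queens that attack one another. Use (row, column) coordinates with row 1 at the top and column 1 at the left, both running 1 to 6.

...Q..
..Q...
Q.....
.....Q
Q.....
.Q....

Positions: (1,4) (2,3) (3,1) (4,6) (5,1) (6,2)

3

Same column: (3,1)–(5,1) (column 1).
Same diagonal: (1,4)–(2,3) (|1−2| = |4−3| = 1); (5,1)–(6,2) (|5−6| = |1−2| = 1).
Total attacking pairs: 3.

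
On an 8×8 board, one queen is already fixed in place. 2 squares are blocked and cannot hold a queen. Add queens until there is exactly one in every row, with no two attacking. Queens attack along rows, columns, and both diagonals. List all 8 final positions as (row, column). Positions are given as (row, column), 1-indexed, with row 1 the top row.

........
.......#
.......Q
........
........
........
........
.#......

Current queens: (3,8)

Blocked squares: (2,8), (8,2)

Row 1: attacked by (3,8)→{6,8}. Safe: 1, 2, 3, 4, 5, 7. Place at column 3.
Row 2: attacked by (1,3)→{2,3,4}; (3,8)→{7,8}. Blocked: 8. Safe: 1, 5, 6. Place at column 6.
Row 4: attacked by (1,3)→{3,6}; (2,6)→{4,6,8}; (3,8)→{7,8}. Safe: 1, 2, 5. Place at column 2.
Row 5: attacked by (1,3)→{3,7}; (2,6)→{3,6}; (3,8)→{6,8}; (4,2)→{1,2,3}. Safe: 4, 5. Place at column 4.
Row 6: attacked by (1,3)→{3,8}; (2,6)→{2,6}; (3,8)→{5,8}; (4,2)→{2,4}; (5,4)→{3,4,5}. Safe: 1, 7. Place at column 1.
Row 7: attacked by (1,3)→{3}; (2,6)→{1,6}; (3,8)→{4,8}; (4,2)→{2,5}; (5,4)→{2,4,6}; (6,1)→{1,2}. Safe: 7. Place at column 7.
Row 8: attacked by (1,3)→{3}; (2,6)→{6}; (3,8)→{3,8}; (4,2)→{2,6}; (5,4)→{1,4,7}; (6,1)→{1,3}; (7,7)→{6,7,8}. Blocked: 2. Safe: 5. Place at column 5.
Columns [3, 6, 8, 2, 4, 1, 7, 5], r−c [-2, -4, -5, 2, 1, 5, 0, 3], r+c [4, 8, 11, 6, 9, 7, 14, 13] are all distinct, so no two queens attack.

(1,3) (2,6) (3,8) (4,2) (5,4) (6,1) (7,7) (8,5)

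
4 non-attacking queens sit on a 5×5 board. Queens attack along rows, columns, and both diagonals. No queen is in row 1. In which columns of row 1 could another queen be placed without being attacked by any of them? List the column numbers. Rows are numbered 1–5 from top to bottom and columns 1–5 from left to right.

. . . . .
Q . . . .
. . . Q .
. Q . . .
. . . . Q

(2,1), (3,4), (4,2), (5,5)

(2,1) attacks row 1 at column 1 and diagonals 2.
(3,4) attacks row 1 at column 4 and diagonals 2.
(4,2) attacks row 1 at column 2 and diagonals 5.
(5,5) attacks row 1 at column 5 and diagonals 1.
Attacked columns: {1, 2, 4, 5}. Safe: {3}.

columns 3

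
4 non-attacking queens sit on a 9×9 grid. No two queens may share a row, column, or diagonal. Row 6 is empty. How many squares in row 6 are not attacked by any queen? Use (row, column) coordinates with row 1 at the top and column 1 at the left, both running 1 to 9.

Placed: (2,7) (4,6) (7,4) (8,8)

3

(2,7) attacks row 6 at column 7 and diagonals 3.
(4,6) attacks row 6 at column 6 and diagonals 4, 8.
(7,4) attacks row 6 at column 4 and diagonals 3, 5.
(8,8) attacks row 6 at column 8 and diagonals 6.
Attacked columns: {3, 4, 5, 6, 7, 8}. Safe: {1, 2, 9}.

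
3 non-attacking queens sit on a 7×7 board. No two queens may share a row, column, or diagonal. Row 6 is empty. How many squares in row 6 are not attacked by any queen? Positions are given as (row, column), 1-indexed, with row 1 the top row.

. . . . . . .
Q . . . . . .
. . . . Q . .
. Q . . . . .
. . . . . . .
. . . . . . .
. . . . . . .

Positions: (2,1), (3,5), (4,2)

3

(2,1) attacks row 6 at column 1 and diagonals 5.
(3,5) attacks row 6 at column 5 and diagonals 2.
(4,2) attacks row 6 at column 2 and diagonals 4.
Attacked columns: {1, 2, 4, 5}. Safe: {3, 6, 7}.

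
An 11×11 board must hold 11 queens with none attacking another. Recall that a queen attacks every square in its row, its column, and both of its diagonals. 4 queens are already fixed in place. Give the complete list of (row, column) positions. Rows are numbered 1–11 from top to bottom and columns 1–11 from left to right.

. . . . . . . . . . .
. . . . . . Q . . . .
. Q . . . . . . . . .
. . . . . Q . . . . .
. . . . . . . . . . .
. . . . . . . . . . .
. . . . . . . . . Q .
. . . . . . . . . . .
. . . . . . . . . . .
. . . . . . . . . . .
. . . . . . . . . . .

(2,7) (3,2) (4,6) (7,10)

(1,5) (2,7) (3,2) (4,6) (5,11) (6,1) (7,10) (8,4) (9,9) (10,3) (11,8)

Row 1: attacked by (2,7)→{6,7,8}; (3,2)→{2,4}; (4,6)→{3,6,9}; (7,10)→{4,10}. Safe: 1, 5, 11. Place at column 5.
Row 5: attacked by (1,5)→{1,5,9}; (2,7)→{4,7,10}; (3,2)→{2,4}; (4,6)→{5,6,7}; (7,10)→{8,10}. Safe: 3, 11. Place at column 11.
Row 6: attacked by (1,5)→{5,10}; (2,7)→{3,7,11}; (3,2)→{2,5}; (4,6)→{4,6,8}; (5,11)→{10,11}; (7,10)→{9,10,11}. Safe: 1. Place at column 1.
Row 8: attacked by (1,5)→{5}; (2,7)→{1,7}; (3,2)→{2,7}; (4,6)→{2,6,10}; (5,11)→{8,11}; (6,1)→{1,3}; (7,10)→{9,10,11}. Safe: 4. Place at column 4.
Row 9: attacked by (1,5)→{5}; (2,7)→{7}; (3,2)→{2,8}; (4,6)→{1,6,11}; (5,11)→{7,11}; (6,1)→{1,4}; (7,10)→{8,10}; (8,4)→{3,4,5}. Safe: 9. Place at column 9.
Row 10: attacked by (1,5)→{5}; (2,7)→{7}; (3,2)→{2,9}; (4,6)→{6}; (5,11)→{6,11}; (6,1)→{1,5}; (7,10)→{7,10}; (8,4)→{2,4,6}; (9,9)→{8,9,10}. Safe: 3. Place at column 3.
Row 11: attacked by (1,5)→{5}; (2,7)→{7}; (3,2)→{2,10}; (4,6)→{6}; (5,11)→{5,11}; (6,1)→{1,6}; (7,10)→{6,10}; (8,4)→{1,4,7}; (9,9)→{7,9,11}; (10,3)→{2,3,4}. Safe: 8. Place at column 8.
Columns [5, 7, 2, 6, 11, 1, 10, 4, 9, 3, 8], r−c [-4, -5, 1, -2, -6, 5, -3, 4, 0, 7, 3], r+c [6, 9, 5, 10, 16, 7, 17, 12, 18, 13, 19] are all distinct, so no two queens attack.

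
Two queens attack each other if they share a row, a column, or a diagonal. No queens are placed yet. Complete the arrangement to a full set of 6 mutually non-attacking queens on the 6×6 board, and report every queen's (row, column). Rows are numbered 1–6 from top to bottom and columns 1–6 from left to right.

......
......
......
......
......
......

(1,2) (2,4) (3,6) (4,1) (5,3) (6,5)

Row 1: Safe: 1, 2, 3, 4, 5, 6. Place at column 2.
Row 2: attacked by (1,2)→{1,2,3}. Safe: 4, 5, 6. Place at column 4.
Row 3: attacked by (1,2)→{2,4}; (2,4)→{3,4,5}. Safe: 1, 6. Place at column 6.
Row 4: attacked by (1,2)→{2,5}; (2,4)→{2,4,6}; (3,6)→{5,6}. Safe: 1, 3. Place at column 1.
Row 5: attacked by (1,2)→{2,6}; (2,4)→{1,4}; (3,6)→{4,6}; (4,1)→{1,2}. Safe: 3, 5. Place at column 3.
Row 6: attacked by (1,2)→{2}; (2,4)→{4}; (3,6)→{3,6}; (4,1)→{1,3}; (5,3)→{2,3,4}. Safe: 5. Place at column 5.
Columns [2, 4, 6, 1, 3, 5], r−c [-1, -2, -3, 3, 2, 1], r+c [3, 6, 9, 5, 8, 11] are all distinct, so no two queens attack.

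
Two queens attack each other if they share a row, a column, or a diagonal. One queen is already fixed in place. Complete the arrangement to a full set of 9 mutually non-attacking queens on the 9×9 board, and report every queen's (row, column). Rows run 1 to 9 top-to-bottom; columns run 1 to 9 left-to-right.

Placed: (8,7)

(1,9) (2,3) (3,6) (4,4) (5,1) (6,8) (7,5) (8,7) (9,2)

Row 1: attacked by (8,7)→{7}. Safe: 1, 2, 3, 4, 5, 6, 8, 9. Place at column 9.
Row 2: attacked by (1,9)→{8,9}; (8,7)→{1,7}. Safe: 2, 3, 4, 5, 6. Place at column 3.
Row 3: attacked by (1,9)→{7,9}; (2,3)→{2,3,4}; (8,7)→{2,7}. Safe: 1, 5, 6, 8. Place at column 6.
Row 4: attacked by (1,9)→{6,9}; (2,3)→{1,3,5}; (3,6)→{5,6,7}; (8,7)→{3,7}. Safe: 2, 4, 8. Place at column 4.
Row 5: attacked by (1,9)→{5,9}; (2,3)→{3,6}; (3,6)→{4,6,8}; (4,4)→{3,4,5}; (8,7)→{4,7}. Safe: 1, 2. Place at column 1.
Row 6: attacked by (1,9)→{4,9}; (2,3)→{3,7}; (3,6)→{3,6,9}; (4,4)→{2,4,6}; (5,1)→{1,2}; (8,7)→{5,7,9}. Safe: 8. Place at column 8.
Row 7: attacked by (1,9)→{3,9}; (2,3)→{3,8}; (3,6)→{2,6}; (4,4)→{1,4,7}; (5,1)→{1,3}; (6,8)→{7,8,9}; (8,7)→{6,7,8}. Safe: 5. Place at column 5.
Row 9: attacked by (1,9)→{1,9}; (2,3)→{3}; (3,6)→{6}; (4,4)→{4,9}; (5,1)→{1,5}; (6,8)→{5,8}; (7,5)→{3,5,7}; (8,7)→{6,7,8}. Safe: 2. Place at column 2.
Columns [9, 3, 6, 4, 1, 8, 5, 7, 2], r−c [-8, -1, -3, 0, 4, -2, 2, 1, 7], r+c [10, 5, 9, 8, 6, 14, 12, 15, 11] are all distinct, so no two queens attack.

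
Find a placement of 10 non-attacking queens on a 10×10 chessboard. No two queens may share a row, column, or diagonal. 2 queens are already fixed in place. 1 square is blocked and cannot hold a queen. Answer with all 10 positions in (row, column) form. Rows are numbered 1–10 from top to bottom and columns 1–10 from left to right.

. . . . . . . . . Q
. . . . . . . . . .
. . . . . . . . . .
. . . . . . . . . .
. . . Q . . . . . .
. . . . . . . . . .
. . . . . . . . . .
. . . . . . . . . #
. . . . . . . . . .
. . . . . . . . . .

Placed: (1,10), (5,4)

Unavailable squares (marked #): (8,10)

(1,10) (2,5) (3,1) (4,8) (5,4) (6,2) (7,7) (8,9) (9,6) (10,3)

Row 2: attacked by (1,10)→{9,10}; (5,4)→{1,4,7}. Safe: 2, 3, 5, 6, 8. Place at column 5.
Row 3: attacked by (1,10)→{8,10}; (2,5)→{4,5,6}; (5,4)→{2,4,6}. Safe: 1, 3, 7, 9. Place at column 1.
Row 4: attacked by (1,10)→{7,10}; (2,5)→{3,5,7}; (3,1)→{1,2}; (5,4)→{3,4,5}. Safe: 6, 8, 9. Place at column 8.
Row 6: attacked by (1,10)→{5,10}; (2,5)→{1,5,9}; (3,1)→{1,4}; (4,8)→{6,8,10}; (5,4)→{3,4,5}. Safe: 2, 7. Place at column 2.
Row 7: attacked by (1,10)→{4,10}; (2,5)→{5,10}; (3,1)→{1,5}; (4,8)→{5,8}; (5,4)→{2,4,6}; (6,2)→{1,2,3}. Safe: 7, 9. Place at column 7.
Row 8: attacked by (1,10)→{3,10}; (2,5)→{5}; (3,1)→{1,6}; (4,8)→{4,8}; (5,4)→{1,4,7}; (6,2)→{2,4}; (7,7)→{6,7,8}. Blocked: 10. Safe: 9. Place at column 9.
Row 9: attacked by (1,10)→{2,10}; (2,5)→{5}; (3,1)→{1,7}; (4,8)→{3,8}; (5,4)→{4,8}; (6,2)→{2,5}; (7,7)→{5,7,9}; (8,9)→{8,9,10}. Safe: 6. Place at column 6.
Row 10: attacked by (1,10)→{1,10}; (2,5)→{5}; (3,1)→{1,8}; (4,8)→{2,8}; (5,4)→{4,9}; (6,2)→{2,6}; (7,7)→{4,7,10}; (8,9)→{7,9}; (9,6)→{5,6,7}. Safe: 3. Place at column 3.
Columns [10, 5, 1, 8, 4, 2, 7, 9, 6, 3], r−c [-9, -3, 2, -4, 1, 4, 0, -1, 3, 7], r+c [11, 7, 4, 12, 9, 8, 14, 17, 15, 13] are all distinct, so no two queens attack.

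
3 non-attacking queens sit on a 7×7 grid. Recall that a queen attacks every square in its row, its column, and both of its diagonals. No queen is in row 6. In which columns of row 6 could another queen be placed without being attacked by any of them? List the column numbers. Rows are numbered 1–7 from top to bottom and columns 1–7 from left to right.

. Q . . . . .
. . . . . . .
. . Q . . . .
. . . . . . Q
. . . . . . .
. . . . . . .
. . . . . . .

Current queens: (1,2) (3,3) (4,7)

columns 1, 4

(1,2) attacks row 6 at column 2 and diagonals 7.
(3,3) attacks row 6 at column 3 and diagonals 6.
(4,7) attacks row 6 at column 7 and diagonals 5.
Attacked columns: {2, 3, 5, 6, 7}. Safe: {1, 4}.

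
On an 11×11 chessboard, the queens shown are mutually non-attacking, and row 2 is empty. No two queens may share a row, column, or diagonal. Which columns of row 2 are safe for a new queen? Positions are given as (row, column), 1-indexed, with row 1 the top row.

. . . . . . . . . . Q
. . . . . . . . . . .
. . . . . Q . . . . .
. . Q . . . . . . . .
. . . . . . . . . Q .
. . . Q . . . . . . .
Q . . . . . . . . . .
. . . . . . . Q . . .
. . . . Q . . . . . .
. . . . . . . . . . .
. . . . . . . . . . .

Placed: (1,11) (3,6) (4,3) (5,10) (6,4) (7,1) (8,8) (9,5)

columns 9

(1,11) attacks row 2 at column 11 and diagonals 10.
(3,6) attacks row 2 at column 6 and diagonals 5, 7.
(4,3) attacks row 2 at column 3 and diagonals 1, 5.
(5,10) attacks row 2 at column 10 and diagonals 7.
(6,4) attacks row 2 at column 4 and diagonals 8.
(7,1) attacks row 2 at column 1 and diagonals 6.
(8,8) attacks row 2 at column 8 and diagonals 2.
(9,5) attacks row 2 at column 5.
Attacked columns: {1, 2, 3, 4, 5, 6, 7, 8, 10, 11}. Safe: {9}.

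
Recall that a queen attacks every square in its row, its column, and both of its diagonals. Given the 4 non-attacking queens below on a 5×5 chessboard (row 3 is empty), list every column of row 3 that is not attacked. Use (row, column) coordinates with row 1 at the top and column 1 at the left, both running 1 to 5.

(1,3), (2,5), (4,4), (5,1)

(1,3) attacks row 3 at column 3 and diagonals 1, 5.
(2,5) attacks row 3 at column 5 and diagonals 4.
(4,4) attacks row 3 at column 4 and diagonals 3, 5.
(5,1) attacks row 3 at column 1 and diagonals 3.
Attacked columns: {1, 3, 4, 5}. Safe: {2}.

columns 2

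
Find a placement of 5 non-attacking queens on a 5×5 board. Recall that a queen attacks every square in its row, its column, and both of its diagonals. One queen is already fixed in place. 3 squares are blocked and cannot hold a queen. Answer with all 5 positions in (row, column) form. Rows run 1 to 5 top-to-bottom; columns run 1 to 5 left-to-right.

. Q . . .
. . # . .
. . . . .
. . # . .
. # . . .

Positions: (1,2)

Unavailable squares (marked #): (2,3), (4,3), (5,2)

Row 2: attacked by (1,2)→{1,2,3}. Blocked: 3. Safe: 4, 5. Place at column 5.
Row 3: attacked by (1,2)→{2,4}; (2,5)→{4,5}. Safe: 1, 3. Place at column 3.
Row 4: attacked by (1,2)→{2,5}; (2,5)→{3,5}; (3,3)→{2,3,4}. Blocked: 3. Safe: 1. Place at column 1.
Row 5: attacked by (1,2)→{2}; (2,5)→{2,5}; (3,3)→{1,3,5}; (4,1)→{1,2}. Blocked: 2. Safe: 4. Place at column 4.
Columns [2, 5, 3, 1, 4], r−c [-1, -3, 0, 3, 1], r+c [3, 7, 6, 5, 9] are all distinct, so no two queens attack.

(1,2) (2,5) (3,3) (4,1) (5,4)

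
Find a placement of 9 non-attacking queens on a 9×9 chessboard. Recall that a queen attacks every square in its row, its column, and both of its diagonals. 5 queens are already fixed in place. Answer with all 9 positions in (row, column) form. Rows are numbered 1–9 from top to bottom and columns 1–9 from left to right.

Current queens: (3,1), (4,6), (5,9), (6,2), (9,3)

Row 1: attacked by (3,1)→{1,3}; (4,6)→{3,6,9}; (5,9)→{5,9}; (6,2)→{2,7}; (9,3)→{3}. Safe: 4, 8. Place at column 8.
Row 2: attacked by (1,8)→{7,8,9}; (3,1)→{1,2}; (4,6)→{4,6,8}; (5,9)→{6,9}; (6,2)→{2,6}; (9,3)→{3}. Safe: 5. Place at column 5.
Row 7: attacked by (1,8)→{2,8}; (2,5)→{5}; (3,1)→{1,5}; (4,6)→{3,6,9}; (5,9)→{7,9}; (6,2)→{1,2,3}; (9,3)→{1,3,5}. Safe: 4. Place at column 4.
Row 8: attacked by (1,8)→{1,8}; (2,5)→{5}; (3,1)→{1,6}; (4,6)→{2,6}; (5,9)→{6,9}; (6,2)→{2,4}; (7,4)→{3,4,5}; (9,3)→{2,3,4}. Safe: 7. Place at column 7.
Columns [8, 5, 1, 6, 9, 2, 4, 7, 3], r−c [-7, -3, 2, -2, -4, 4, 3, 1, 6], r+c [9, 7, 4, 10, 14, 8, 11, 15, 12] are all distinct, so no two queens attack.

(1,8) (2,5) (3,1) (4,6) (5,9) (6,2) (7,4) (8,7) (9,3)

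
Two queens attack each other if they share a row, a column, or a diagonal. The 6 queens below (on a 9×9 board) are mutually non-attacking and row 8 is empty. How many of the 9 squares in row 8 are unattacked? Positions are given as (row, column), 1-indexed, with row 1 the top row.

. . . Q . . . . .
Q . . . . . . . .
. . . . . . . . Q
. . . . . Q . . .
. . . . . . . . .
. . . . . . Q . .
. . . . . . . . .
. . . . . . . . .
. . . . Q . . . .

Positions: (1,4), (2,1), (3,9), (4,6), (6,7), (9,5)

2

(1,4) attacks row 8 at column 4.
(2,1) attacks row 8 at column 1 and diagonals 7.
(3,9) attacks row 8 at column 9 and diagonals 4.
(4,6) attacks row 8 at column 6 and diagonals 2.
(6,7) attacks row 8 at column 7 and diagonals 5, 9.
(9,5) attacks row 8 at column 5 and diagonals 4, 6.
Attacked columns: {1, 2, 4, 5, 6, 7, 9}. Safe: {3, 8}.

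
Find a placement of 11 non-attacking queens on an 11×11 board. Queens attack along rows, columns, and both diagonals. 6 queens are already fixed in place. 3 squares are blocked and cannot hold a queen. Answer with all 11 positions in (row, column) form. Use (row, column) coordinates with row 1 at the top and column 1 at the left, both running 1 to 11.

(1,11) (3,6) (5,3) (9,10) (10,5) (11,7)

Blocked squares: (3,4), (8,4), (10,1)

Row 2: attacked by (1,11)→{10,11}; (3,6)→{5,6,7}; (5,3)→{3,6}; (9,10)→{3,10}; (10,5)→{5}; (11,7)→{7}. Safe: 1, 2, 4, 8, 9. Place at column 1.
Row 4: attacked by (1,11)→{8,11}; (2,1)→{1,3}; (3,6)→{5,6,7}; (5,3)→{2,3,4}; (9,10)→{5,10}; (10,5)→{5,11}; (11,7)→{7}. Safe: 9. Place at column 9.
Row 6: attacked by (1,11)→{6,11}; (2,1)→{1,5}; (3,6)→{3,6,9}; (4,9)→{7,9,11}; (5,3)→{2,3,4}; (9,10)→{7,10}; (10,5)→{1,5,9}; (11,7)→{2,7}. Safe: 8. Place at column 8.
Row 7: attacked by (1,11)→{5,11}; (2,1)→{1,6}; (3,6)→{2,6,10}; (4,9)→{6,9}; (5,3)→{1,3,5}; (6,8)→{7,8,9}; (9,10)→{8,10}; (10,5)→{2,5,8}; (11,7)→{3,7,11}. Safe: 4. Place at column 4.
Row 8: attacked by (1,11)→{4,11}; (2,1)→{1,7}; (3,6)→{1,6,11}; (4,9)→{5,9}; (5,3)→{3,6}; (6,8)→{6,8,10}; (7,4)→{3,4,5}; (9,10)→{9,10,11}; (10,5)→{3,5,7}; (11,7)→{4,7,10}. Blocked: 4. Safe: 2. Place at column 2.
Columns [11, 1, 6, 9, 3, 8, 4, 2, 10, 5, 7], r−c [-10, 1, -3, -5, 2, -2, 3, 6, -1, 5, 4], r+c [12, 3, 9, 13, 8, 14, 11, 10, 19, 15, 18] are all distinct, so no two queens attack.

(1,11) (2,1) (3,6) (4,9) (5,3) (6,8) (7,4) (8,2) (9,10) (10,5) (11,7)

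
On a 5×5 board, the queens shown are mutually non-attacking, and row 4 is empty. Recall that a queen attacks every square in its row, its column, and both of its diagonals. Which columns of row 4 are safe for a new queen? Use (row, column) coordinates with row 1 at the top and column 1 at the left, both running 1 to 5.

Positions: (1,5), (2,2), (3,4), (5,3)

columns 1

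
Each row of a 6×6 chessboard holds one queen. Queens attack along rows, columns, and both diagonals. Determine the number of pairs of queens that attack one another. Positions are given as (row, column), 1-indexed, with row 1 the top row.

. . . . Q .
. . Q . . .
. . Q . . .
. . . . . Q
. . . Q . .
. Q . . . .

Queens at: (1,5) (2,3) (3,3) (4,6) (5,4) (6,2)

Same column: (2,3)–(3,3) (column 3).
Same diagonal: (1,5)–(3,3) (|1−3| = |5−3| = 2).
Total attacking pairs: 2.

2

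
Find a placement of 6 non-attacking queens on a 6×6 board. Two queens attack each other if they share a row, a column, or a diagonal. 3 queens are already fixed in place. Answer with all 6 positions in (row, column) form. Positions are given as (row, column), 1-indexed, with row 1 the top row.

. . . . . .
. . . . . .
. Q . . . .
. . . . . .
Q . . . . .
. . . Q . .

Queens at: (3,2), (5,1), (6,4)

(1,3) (2,6) (3,2) (4,5) (5,1) (6,4)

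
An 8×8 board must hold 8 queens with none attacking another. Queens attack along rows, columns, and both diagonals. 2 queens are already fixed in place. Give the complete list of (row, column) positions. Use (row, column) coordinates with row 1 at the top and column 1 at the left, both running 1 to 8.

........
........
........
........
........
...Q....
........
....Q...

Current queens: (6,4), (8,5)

(1,7) (2,1) (3,3) (4,8) (5,6) (6,4) (7,2) (8,5)

Row 1: attacked by (6,4)→{4}; (8,5)→{5}. Safe: 1, 2, 3, 6, 7, 8. Place at column 7.
Row 2: attacked by (1,7)→{6,7,8}; (6,4)→{4,8}; (8,5)→{5}. Safe: 1, 2, 3. Place at column 1.
Row 3: attacked by (1,7)→{5,7}; (2,1)→{1,2}; (6,4)→{1,4,7}; (8,5)→{5}. Safe: 3, 6, 8. Place at column 3.
Row 4: attacked by (1,7)→{4,7}; (2,1)→{1,3}; (3,3)→{2,3,4}; (6,4)→{2,4,6}; (8,5)→{1,5}. Safe: 8. Place at column 8.
Row 5: attacked by (1,7)→{3,7}; (2,1)→{1,4}; (3,3)→{1,3,5}; (4,8)→{7,8}; (6,4)→{3,4,5}; (8,5)→{2,5,8}. Safe: 6. Place at column 6.
Row 7: attacked by (1,7)→{1,7}; (2,1)→{1,6}; (3,3)→{3,7}; (4,8)→{5,8}; (5,6)→{4,6,8}; (6,4)→{3,4,5}; (8,5)→{4,5,6}. Safe: 2. Place at column 2.
Columns [7, 1, 3, 8, 6, 4, 2, 5], r−c [-6, 1, 0, -4, -1, 2, 5, 3], r+c [8, 3, 6, 12, 11, 10, 9, 13] are all distinct, so no two queens attack.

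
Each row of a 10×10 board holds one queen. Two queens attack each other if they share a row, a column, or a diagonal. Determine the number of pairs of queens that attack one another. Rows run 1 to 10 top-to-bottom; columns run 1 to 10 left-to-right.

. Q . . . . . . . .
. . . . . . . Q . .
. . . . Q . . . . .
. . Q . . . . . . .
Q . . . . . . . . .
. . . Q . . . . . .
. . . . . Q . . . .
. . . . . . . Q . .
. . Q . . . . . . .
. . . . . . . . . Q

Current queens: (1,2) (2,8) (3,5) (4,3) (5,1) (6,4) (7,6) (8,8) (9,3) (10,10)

Same column: (2,8)–(8,8) (column 8); (4,3)–(9,3) (column 3).
Same diagonal: (2,8)–(6,4) (|2−6| = |8−4| = 4); (4,3)–(7,6) (|4−7| = |3−6| = 3); (8,8)–(10,10) (|8−10| = |8−10| = 2).
Total attacking pairs: 5.

5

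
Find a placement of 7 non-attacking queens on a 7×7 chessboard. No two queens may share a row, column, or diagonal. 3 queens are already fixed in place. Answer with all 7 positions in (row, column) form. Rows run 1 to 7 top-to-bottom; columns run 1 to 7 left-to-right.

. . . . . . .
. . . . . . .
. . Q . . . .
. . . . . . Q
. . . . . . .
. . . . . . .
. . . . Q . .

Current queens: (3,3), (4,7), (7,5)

Row 1: attacked by (3,3)→{1,3,5}; (4,7)→{4,7}; (7,5)→{5}. Safe: 2, 6. Place at column 2.
Row 2: attacked by (1,2)→{1,2,3}; (3,3)→{2,3,4}; (4,7)→{5,7}; (7,5)→{5}. Safe: 6. Place at column 6.
Row 5: attacked by (1,2)→{2,6}; (2,6)→{3,6}; (3,3)→{1,3,5}; (4,7)→{6,7}; (7,5)→{3,5,7}. Safe: 4. Place at column 4.
Row 6: attacked by (1,2)→{2,7}; (2,6)→{2,6}; (3,3)→{3,6}; (4,7)→{5,7}; (5,4)→{3,4,5}; (7,5)→{4,5,6}. Safe: 1. Place at column 1.
Columns [2, 6, 3, 7, 4, 1, 5], r−c [-1, -4, 0, -3, 1, 5, 2], r+c [3, 8, 6, 11, 9, 7, 12] are all distinct, so no two queens attack.

(1,2) (2,6) (3,3) (4,7) (5,4) (6,1) (7,5)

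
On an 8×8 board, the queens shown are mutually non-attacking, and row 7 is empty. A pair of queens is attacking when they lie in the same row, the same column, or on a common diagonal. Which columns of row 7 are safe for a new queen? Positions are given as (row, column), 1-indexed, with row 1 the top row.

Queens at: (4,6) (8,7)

columns 1, 2, 4, 5

(4,6) attacks row 7 at column 6 and diagonals 3.
(8,7) attacks row 7 at column 7 and diagonals 6, 8.
Attacked columns: {3, 6, 7, 8}. Safe: {1, 2, 4, 5}.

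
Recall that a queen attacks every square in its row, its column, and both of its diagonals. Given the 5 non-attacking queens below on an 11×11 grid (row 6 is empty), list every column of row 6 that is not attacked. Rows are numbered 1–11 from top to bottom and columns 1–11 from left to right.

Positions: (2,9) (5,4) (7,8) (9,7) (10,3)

(2,9) attacks row 6 at column 9 and diagonals 5.
(5,4) attacks row 6 at column 4 and diagonals 3, 5.
(7,8) attacks row 6 at column 8 and diagonals 7, 9.
(9,7) attacks row 6 at column 7 and diagonals 4, 10.
(10,3) attacks row 6 at column 3 and diagonals 7.
Attacked columns: {3, 4, 5, 7, 8, 9, 10}. Safe: {1, 2, 6, 11}.

columns 1, 2, 6, 11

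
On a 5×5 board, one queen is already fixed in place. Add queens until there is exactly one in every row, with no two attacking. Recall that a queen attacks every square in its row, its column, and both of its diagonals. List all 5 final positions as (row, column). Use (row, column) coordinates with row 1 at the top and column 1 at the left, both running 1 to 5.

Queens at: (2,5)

Row 1: attacked by (2,5)→{4,5}. Safe: 1, 2, 3. Place at column 2.
Row 3: attacked by (1,2)→{2,4}; (2,5)→{4,5}. Safe: 1, 3. Place at column 3.
Row 4: attacked by (1,2)→{2,5}; (2,5)→{3,5}; (3,3)→{2,3,4}. Safe: 1. Place at column 1.
Row 5: attacked by (1,2)→{2}; (2,5)→{2,5}; (3,3)→{1,3,5}; (4,1)→{1,2}. Safe: 4. Place at column 4.
Columns [2, 5, 3, 1, 4], r−c [-1, -3, 0, 3, 1], r+c [3, 7, 6, 5, 9] are all distinct, so no two queens attack.

(1,2) (2,5) (3,3) (4,1) (5,4)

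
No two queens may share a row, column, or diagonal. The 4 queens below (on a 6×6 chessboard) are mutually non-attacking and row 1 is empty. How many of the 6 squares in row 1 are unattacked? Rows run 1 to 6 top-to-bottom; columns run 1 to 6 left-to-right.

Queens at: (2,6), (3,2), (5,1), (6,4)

1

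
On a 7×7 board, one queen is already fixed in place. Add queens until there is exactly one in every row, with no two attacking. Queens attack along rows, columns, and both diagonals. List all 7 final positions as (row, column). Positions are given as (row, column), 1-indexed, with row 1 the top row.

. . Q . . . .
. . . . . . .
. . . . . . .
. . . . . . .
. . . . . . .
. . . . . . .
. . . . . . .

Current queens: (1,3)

Row 2: attacked by (1,3)→{2,3,4}. Safe: 1, 5, 6, 7. Place at column 6.
Row 3: attacked by (1,3)→{1,3,5}; (2,6)→{5,6,7}. Safe: 2, 4. Place at column 2.
Row 4: attacked by (1,3)→{3,6}; (2,6)→{4,6}; (3,2)→{1,2,3}. Safe: 5, 7. Place at column 5.
Row 5: attacked by (1,3)→{3,7}; (2,6)→{3,6}; (3,2)→{2,4}; (4,5)→{4,5,6}. Safe: 1. Place at column 1.
Row 6: attacked by (1,3)→{3}; (2,6)→{2,6}; (3,2)→{2,5}; (4,5)→{3,5,7}; (5,1)→{1,2}. Safe: 4. Place at column 4.
Row 7: attacked by (1,3)→{3}; (2,6)→{1,6}; (3,2)→{2,6}; (4,5)→{2,5}; (5,1)→{1,3}; (6,4)→{3,4,5}. Safe: 7. Place at column 7.
Columns [3, 6, 2, 5, 1, 4, 7], r−c [-2, -4, 1, -1, 4, 2, 0], r+c [4, 8, 5, 9, 6, 10, 14] are all distinct, so no two queens attack.

(1,3) (2,6) (3,2) (4,5) (5,1) (6,4) (7,7)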